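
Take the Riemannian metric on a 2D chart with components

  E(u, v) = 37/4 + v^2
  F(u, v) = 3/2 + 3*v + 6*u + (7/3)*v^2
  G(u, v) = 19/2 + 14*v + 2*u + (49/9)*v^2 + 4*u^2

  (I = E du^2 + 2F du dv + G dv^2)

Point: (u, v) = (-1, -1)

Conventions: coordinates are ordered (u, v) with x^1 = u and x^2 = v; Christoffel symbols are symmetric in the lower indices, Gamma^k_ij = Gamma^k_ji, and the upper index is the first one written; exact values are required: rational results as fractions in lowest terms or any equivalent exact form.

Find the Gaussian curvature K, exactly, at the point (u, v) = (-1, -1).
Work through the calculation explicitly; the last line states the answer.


E = 41/4, F = -31/6, G = 53/18, EG - F^2 = 251/72 at the point
E_u = 0, E_v = -2, F_u = 6, F_v = -5/3, G_u = -6, G_v = 28/9
E_vv = 2, F_uv = 0, G_uu = 8
Brioschi: K = (det M1 - det M2) / (EG - F^2)^2 with the standard first/second-derivative matrices M1, M2.
M1 = [[-E_vv/2 + F_uv - G_uu/2, E_u/2, F_u - E_v/2], [F_v - G_u/2, E, F], [G_v/2, F, G]] = [[-5, 0, 7], [4/3, 41/4, -31/6], [14/9, -31/6, 53/18]]; det M1 = -12763/72
M2 = [[0, E_v/2, G_u/2], [E_v/2, E, F], [G_u/2, F, G]] = [[0, -1, -3], [-1, 41/4, -31/6], [-3, -31/6, 53/18]]; det M2 = -4543/36
det M1 - det M2 = -3677/72; K = -3677/72 / (251/72)^2 = -264744/63001

Answer: K = -264744/63001


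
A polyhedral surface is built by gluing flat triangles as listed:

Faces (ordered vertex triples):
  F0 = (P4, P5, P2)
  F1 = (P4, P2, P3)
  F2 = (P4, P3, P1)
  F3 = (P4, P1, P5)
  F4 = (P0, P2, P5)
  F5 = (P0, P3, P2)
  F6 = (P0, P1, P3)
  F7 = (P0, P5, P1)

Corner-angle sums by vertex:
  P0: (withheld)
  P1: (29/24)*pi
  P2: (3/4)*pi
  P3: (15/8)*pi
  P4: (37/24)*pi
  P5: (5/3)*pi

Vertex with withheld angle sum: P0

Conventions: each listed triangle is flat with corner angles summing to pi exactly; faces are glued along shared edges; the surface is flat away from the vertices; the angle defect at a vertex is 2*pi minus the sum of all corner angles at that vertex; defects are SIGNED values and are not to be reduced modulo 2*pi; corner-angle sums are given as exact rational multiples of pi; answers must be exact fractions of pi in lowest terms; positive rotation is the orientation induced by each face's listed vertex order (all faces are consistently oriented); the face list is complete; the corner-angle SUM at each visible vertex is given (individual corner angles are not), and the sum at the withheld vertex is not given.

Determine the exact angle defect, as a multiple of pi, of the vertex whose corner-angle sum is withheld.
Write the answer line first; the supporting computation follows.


Answer: defect(P0) = (25/24)*pi

V = 6, E = 12, F = 8; chi = V - E + F = 2
Gauss-Bonnet: total defect = 2*pi*chi = 4*pi; visible defects sum to (71/24)*pi


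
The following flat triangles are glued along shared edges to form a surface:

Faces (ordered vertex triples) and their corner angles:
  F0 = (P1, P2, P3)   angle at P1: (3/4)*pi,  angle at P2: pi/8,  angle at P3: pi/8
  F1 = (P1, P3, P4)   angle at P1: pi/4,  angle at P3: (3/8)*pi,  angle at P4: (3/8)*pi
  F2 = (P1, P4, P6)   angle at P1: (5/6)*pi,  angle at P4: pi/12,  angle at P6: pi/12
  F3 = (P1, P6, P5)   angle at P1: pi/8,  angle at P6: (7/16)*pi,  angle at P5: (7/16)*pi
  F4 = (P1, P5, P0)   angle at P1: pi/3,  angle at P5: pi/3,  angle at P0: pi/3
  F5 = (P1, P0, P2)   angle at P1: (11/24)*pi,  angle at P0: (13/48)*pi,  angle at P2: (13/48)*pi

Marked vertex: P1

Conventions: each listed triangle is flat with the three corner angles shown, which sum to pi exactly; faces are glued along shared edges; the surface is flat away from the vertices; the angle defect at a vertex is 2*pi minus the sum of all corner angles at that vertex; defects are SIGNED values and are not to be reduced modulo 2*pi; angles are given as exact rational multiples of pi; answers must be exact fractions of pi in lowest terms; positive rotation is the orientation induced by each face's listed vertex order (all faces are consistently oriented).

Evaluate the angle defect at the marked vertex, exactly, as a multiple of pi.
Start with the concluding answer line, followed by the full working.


Answer: defect(P1) = (-3/4)*pi

Sum of corner angles at P1: (11/4)*pi
defect = 2*pi - (11/4)*pi


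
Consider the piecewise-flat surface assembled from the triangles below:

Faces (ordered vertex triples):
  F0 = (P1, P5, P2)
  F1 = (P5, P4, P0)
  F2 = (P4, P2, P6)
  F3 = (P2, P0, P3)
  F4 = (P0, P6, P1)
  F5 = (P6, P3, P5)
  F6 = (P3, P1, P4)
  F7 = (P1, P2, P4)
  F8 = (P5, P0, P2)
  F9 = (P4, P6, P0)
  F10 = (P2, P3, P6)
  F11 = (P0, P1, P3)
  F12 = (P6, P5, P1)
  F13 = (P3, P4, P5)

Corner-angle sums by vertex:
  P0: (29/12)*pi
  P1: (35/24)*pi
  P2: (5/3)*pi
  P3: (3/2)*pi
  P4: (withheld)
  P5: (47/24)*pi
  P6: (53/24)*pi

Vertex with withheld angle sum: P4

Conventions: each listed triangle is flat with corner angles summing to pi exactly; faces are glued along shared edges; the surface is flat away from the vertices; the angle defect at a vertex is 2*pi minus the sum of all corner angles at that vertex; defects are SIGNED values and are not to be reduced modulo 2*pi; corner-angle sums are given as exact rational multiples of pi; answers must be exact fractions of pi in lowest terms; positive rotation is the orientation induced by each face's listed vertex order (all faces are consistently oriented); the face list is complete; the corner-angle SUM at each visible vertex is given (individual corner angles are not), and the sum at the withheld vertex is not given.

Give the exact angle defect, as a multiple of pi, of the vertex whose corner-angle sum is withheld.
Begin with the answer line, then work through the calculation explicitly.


Answer: defect(P4) = (-19/24)*pi

V = 7, E = 21, F = 14; chi = V - E + F = 0
Gauss-Bonnet: total defect = 2*pi*chi = 0; visible defects sum to (19/24)*pi


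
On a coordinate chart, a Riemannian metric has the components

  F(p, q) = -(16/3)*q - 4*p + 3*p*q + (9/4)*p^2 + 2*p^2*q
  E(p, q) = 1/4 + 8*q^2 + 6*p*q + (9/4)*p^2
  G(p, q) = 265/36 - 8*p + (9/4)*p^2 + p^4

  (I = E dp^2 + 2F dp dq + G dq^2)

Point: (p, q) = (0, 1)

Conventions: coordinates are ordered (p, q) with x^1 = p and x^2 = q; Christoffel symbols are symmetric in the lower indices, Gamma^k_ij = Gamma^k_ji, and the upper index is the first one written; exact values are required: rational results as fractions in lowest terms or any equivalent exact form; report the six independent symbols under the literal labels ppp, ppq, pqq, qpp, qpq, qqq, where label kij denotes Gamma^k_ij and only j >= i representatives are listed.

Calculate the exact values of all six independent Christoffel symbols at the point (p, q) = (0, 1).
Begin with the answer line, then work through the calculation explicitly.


Answer: Gamma_ppp = -3732/4649, Gamma_ppq = 5408/4649, Gamma_pqq = -4240/13947, Gamma_qpp = -8388/4649, Gamma_qpq = 1392/4649, Gamma_qqq = -1024/4649

E = 33/4, F = -16/3, G = 265/36 at the point
E_p = 6, E_q = 16, F_p = -1, F_q = -16/3, G_p = -8, G_q = 0
EG - F^2 = 4649/144;  g^inv = (144/4649) * [[265/36, 16/3], [16/3, 33/4]]
first-kind symbols [ij,l] = (1/2)(d_i g_jl + d_j g_il - d_l g_ij): [pp,p] = E_p/2 = 3, [pp,q] = F_p - E_q/2 = -9, [pq,p] = E_q/2 = 8, [pq,q] = G_p/2 = -4, [qq,p] = F_q - G_p/2 = -4/3, [qq,q] = G_q/2 = 0
Gamma^p_ij = (G*[ij,p] - F*[ij,q])/(EG - F^2), Gamma^q_ij = (E*[ij,q] - F*[ij,p])/(EG - F^2)


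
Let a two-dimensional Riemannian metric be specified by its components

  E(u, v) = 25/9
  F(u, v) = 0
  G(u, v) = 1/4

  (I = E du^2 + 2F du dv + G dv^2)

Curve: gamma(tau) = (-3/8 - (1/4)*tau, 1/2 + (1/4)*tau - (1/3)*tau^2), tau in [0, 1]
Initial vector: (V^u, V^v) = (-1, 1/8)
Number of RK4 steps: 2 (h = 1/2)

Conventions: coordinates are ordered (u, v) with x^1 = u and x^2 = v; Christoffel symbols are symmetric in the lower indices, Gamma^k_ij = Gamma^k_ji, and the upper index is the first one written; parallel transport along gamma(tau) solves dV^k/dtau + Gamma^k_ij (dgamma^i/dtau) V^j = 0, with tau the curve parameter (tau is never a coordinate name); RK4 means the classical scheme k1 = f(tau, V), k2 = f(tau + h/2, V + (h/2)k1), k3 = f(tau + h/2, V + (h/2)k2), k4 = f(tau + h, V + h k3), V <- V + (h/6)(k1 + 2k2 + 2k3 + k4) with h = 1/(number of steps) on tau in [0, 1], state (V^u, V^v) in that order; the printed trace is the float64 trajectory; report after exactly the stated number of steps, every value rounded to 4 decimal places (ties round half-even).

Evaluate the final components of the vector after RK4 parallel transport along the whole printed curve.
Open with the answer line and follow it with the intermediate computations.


Answer: V^u = -1.0000, V^v = 0.1250

gamma'(tau) = (-1/4, 1/4 - (2/3)*tau); f(tau, V)^k = -Gamma^k_ij(gamma(tau)) gamma'^i(tau) V^j; h = 1/2; intermediate values shown to 6 dp
curve data and Christoffel symbols at the stage parameters:
  tau = 0.000000: gamma = (-0.375000, 0.500000), gamma' = (-0.250000, 0.250000); Gamma_uuu = 0.000000, Gamma_uuv = 0.000000, Gamma_uvv = 0.000000, Gamma_vuu = 0.000000, Gamma_vuv = 0.000000, Gamma_vvv = 0.000000
  tau = 0.250000: gamma = (-0.437500, 0.541667), gamma' = (-0.250000, 0.083333); Gamma_uuu = 0.000000, Gamma_uuv = 0.000000, Gamma_uvv = 0.000000, Gamma_vuu = 0.000000, Gamma_vuv = 0.000000, Gamma_vvv = 0.000000
  tau = 0.500000: gamma = (-0.500000, 0.541667), gamma' = (-0.250000, -0.083333); Gamma_uuu = 0.000000, Gamma_uuv = 0.000000, Gamma_uvv = 0.000000, Gamma_vuu = 0.000000, Gamma_vuv = 0.000000, Gamma_vvv = 0.000000
  tau = 0.750000: gamma = (-0.562500, 0.500000), gamma' = (-0.250000, -0.250000); Gamma_uuu = 0.000000, Gamma_uuv = 0.000000, Gamma_uvv = 0.000000, Gamma_vuu = 0.000000, Gamma_vuv = 0.000000, Gamma_vvv = 0.000000
  tau = 1.000000: gamma = (-0.625000, 0.416667), gamma' = (-0.250000, -0.416667); Gamma_uuu = 0.000000, Gamma_uuv = 0.000000, Gamma_uvv = 0.000000, Gamma_vuu = 0.000000, Gamma_vuv = 0.000000, Gamma_vvv = 0.000000
step 0: V^u = -1.0000, V^v = 0.1250
step 1: k1 = (0.000000, 0.000000), k2 = (0.000000, 0.000000), k3 = (0.000000, 0.000000), k4 = (0.000000, 0.000000); V <- V + (h/6)(k1 + 2k2 + 2k3 + k4): V^u = -1.0000, V^v = 0.1250
step 2: k1 = (0.000000, 0.000000), k2 = (0.000000, 0.000000), k3 = (0.000000, 0.000000), k4 = (0.000000, 0.000000); V <- V + (h/6)(k1 + 2k2 + 2k3 + k4): V^u = -1.0000, V^v = 0.1250


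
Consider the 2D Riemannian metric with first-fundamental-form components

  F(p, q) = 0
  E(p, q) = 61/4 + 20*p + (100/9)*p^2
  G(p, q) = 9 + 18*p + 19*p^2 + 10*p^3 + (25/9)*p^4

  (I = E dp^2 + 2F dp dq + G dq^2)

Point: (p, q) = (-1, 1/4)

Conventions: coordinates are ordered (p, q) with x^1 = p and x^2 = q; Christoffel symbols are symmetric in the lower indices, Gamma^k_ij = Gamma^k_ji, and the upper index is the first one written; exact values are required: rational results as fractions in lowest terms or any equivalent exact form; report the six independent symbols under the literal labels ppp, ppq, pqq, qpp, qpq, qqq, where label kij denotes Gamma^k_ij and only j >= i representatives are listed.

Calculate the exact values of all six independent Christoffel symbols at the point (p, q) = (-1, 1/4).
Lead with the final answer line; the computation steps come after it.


Answer: Gamma_ppp = -40/229, Gamma_ppq = 0, Gamma_pqq = 20/229, Gamma_qpp = 0, Gamma_qpq = -1/5, Gamma_qqq = 0

E = 229/36, F = 0, G = 25/9 at the point
E_p = -20/9, E_q = 0, F_p = 0, F_q = 0, G_p = -10/9, G_q = 0
EG - F^2 = 5725/324;  g^inv = (324/5725) * [[25/9, 0], [0, 229/36]]
first-kind symbols [ij,l] = (1/2)(d_i g_jl + d_j g_il - d_l g_ij): [pp,p] = E_p/2 = -10/9, [pp,q] = F_p - E_q/2 = 0, [pq,p] = E_q/2 = 0, [pq,q] = G_p/2 = -5/9, [qq,p] = F_q - G_p/2 = 5/9, [qq,q] = G_q/2 = 0
Gamma^p_ij = (G*[ij,p] - F*[ij,q])/(EG - F^2), Gamma^q_ij = (E*[ij,q] - F*[ij,p])/(EG - F^2)


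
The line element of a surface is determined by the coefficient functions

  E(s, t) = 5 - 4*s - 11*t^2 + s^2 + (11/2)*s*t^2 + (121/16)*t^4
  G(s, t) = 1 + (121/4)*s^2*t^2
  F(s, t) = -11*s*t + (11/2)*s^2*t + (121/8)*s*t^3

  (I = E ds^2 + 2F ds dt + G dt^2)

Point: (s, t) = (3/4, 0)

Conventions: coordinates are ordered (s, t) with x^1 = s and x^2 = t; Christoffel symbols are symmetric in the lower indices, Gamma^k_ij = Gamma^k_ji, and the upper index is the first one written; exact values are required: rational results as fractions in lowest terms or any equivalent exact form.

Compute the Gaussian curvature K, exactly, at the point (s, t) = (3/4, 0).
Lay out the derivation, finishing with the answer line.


E = 41/16, F = 0, G = 1, EG - F^2 = 41/16 at the point
E_s = -5/2, E_t = 0, F_s = 0, F_t = -165/32, G_s = 0, G_t = 0
E_tt = -55/4, F_st = -11/4, G_ss = 0
Brioschi: K = (det M1 - det M2) / (EG - F^2)^2 with the standard first/second-derivative matrices M1, M2.
M1 = [[-E_tt/2 + F_st - G_ss/2, E_s/2, F_s - E_t/2], [F_t - G_s/2, E, F], [G_t/2, F, G]] = [[33/8, -5/4, 0], [-165/32, 41/16, 0], [0, 0, 1]]; det M1 = 33/8
M2 = [[0, E_t/2, G_s/2], [E_t/2, E, F], [G_s/2, F, G]] = [[0, 0, 0], [0, 41/16, 0], [0, 0, 1]]; det M2 = 0
det M1 - det M2 = 33/8; K = 33/8 / (41/16)^2 = 1056/1681

Answer: K = 1056/1681


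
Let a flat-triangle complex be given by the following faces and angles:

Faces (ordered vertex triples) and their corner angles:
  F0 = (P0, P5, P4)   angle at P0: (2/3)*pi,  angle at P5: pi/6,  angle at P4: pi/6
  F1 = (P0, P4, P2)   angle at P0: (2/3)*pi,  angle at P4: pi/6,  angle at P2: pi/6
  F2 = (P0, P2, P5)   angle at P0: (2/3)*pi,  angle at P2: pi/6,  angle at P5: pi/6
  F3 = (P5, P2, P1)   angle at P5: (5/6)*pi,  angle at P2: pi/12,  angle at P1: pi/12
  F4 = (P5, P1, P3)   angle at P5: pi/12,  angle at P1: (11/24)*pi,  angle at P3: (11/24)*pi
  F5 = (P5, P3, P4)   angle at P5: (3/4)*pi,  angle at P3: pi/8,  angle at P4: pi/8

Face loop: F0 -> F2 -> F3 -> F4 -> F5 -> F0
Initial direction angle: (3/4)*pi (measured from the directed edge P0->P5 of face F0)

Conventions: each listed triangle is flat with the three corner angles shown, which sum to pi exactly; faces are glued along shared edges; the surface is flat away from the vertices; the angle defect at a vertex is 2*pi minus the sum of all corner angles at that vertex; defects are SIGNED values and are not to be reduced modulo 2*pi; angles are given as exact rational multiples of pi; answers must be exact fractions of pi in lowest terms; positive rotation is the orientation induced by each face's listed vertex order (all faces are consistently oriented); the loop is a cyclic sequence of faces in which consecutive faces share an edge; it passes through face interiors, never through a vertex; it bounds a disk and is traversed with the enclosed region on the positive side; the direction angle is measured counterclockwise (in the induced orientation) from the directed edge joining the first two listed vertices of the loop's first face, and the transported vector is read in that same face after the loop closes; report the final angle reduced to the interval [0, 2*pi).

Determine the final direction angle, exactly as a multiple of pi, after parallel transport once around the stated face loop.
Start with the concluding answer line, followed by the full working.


Answer: final direction angle = (3/4)*pi

enclosed vertex P5: corner angles sum to 2*pi, defect = 2*pi - 2*pi = 0
adding the enclosed defects to the starting angle (mod 2*pi, induced orientation) gives the holonomy
final angle = (3/4)*pi + 0 = (3/4)*pi (mod 2*pi)


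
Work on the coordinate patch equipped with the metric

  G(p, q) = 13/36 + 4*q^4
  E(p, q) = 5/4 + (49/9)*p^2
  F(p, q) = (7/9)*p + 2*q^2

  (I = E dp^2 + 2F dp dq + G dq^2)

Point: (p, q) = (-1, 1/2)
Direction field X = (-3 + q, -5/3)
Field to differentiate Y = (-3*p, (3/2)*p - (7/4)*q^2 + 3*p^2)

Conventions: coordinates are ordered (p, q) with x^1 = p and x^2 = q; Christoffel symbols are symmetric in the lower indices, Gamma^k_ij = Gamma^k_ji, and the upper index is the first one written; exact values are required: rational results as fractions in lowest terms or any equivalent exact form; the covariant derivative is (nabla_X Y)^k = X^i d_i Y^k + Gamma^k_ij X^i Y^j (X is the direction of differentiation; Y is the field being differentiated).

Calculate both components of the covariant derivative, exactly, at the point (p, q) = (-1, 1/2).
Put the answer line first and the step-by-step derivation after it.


Answer: (nabla_X Y)^p = 14625/1156, (nabla_X Y)^q = 28195/6936

E = 241/36, F = -5/18, G = 11/18 at the point
E_p = -98/9, E_q = 0, F_p = 7/9, F_q = 2, G_p = 0, G_q = 2
EG - F^2 = 289/72;  g^inv = (72/289) * [[11/18, 5/18], [5/18, 241/36]]
first-kind symbols [ij,l] = (1/2)(d_i g_jl + d_j g_il - d_l g_ij): [pp,p] = E_p/2 = -49/9, [pp,q] = F_p - E_q/2 = 7/9, [pq,p] = E_q/2 = 0, [pq,q] = G_p/2 = 0, [qq,p] = F_q - G_p/2 = 2, [qq,q] = G_q/2 = 1
Gamma^p_ij = (G*[ij,p] - F*[ij,q])/(EG - F^2), Gamma^q_ij = (E*[ij,q] - F*[ij,p])/(EG - F^2)
Gamma_ppp = -224/289, Gamma_ppq = 0, Gamma_pqq = 108/289, Gamma_qpp = 266/289, Gamma_qpq = 0, Gamma_qqq = 522/289
X = (-5/2, -5/3), Y = (3, 17/16) at the point


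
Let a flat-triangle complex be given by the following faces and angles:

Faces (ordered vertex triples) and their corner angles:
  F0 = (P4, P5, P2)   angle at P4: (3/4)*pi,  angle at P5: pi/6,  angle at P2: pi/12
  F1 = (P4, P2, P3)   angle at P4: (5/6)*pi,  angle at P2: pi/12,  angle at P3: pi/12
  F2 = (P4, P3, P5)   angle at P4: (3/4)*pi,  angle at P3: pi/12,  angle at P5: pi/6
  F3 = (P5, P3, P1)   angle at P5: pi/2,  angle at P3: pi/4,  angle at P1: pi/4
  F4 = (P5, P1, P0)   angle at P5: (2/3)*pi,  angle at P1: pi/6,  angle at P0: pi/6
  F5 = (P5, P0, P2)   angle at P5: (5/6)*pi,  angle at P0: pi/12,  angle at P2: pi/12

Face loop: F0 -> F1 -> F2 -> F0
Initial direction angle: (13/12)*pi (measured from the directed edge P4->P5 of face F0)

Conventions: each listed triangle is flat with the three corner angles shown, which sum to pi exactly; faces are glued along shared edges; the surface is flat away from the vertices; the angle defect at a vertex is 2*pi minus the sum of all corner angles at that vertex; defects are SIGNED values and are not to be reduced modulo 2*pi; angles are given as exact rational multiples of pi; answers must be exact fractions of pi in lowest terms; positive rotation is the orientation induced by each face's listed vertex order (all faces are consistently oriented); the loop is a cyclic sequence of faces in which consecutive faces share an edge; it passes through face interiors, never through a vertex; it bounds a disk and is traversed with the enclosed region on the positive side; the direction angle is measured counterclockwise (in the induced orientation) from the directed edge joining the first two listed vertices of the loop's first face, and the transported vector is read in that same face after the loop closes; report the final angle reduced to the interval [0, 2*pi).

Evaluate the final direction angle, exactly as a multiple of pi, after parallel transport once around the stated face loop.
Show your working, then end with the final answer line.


enclosed vertex P4: corner angles sum to (7/3)*pi, defect = 2*pi - (7/3)*pi = -pi/3
holonomy = initial angle + sum of enclosed defects (mod 2*pi), positive in the induced orientation
final angle = (13/12)*pi - pi/3 = (3/4)*pi (mod 2*pi)

Answer: final direction angle = (3/4)*pi


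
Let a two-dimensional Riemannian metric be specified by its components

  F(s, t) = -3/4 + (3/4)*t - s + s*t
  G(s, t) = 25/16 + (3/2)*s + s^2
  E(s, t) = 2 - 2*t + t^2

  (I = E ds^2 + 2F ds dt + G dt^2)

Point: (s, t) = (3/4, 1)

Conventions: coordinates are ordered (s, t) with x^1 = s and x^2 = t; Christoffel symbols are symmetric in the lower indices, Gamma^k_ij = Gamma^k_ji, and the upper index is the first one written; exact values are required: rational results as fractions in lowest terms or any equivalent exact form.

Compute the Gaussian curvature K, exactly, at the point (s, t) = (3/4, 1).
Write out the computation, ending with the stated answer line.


E = 1, F = 0, G = 13/4, EG - F^2 = 13/4 at the point
E_s = 0, E_t = 0, F_s = 0, F_t = 3/2, G_s = 3, G_t = 0
E_tt = 2, F_st = 1, G_ss = 2
Evaluate Brioschi's two determinant matrices M1, M2 and divide by (EG - F^2)^2.
M1 = [[-E_tt/2 + F_st - G_ss/2, E_s/2, F_s - E_t/2], [F_t - G_s/2, E, F], [G_t/2, F, G]] = [[-1, 0, 0], [0, 1, 0], [0, 0, 13/4]]; det M1 = -13/4
M2 = [[0, E_t/2, G_s/2], [E_t/2, E, F], [G_s/2, F, G]] = [[0, 0, 3/2], [0, 1, 0], [3/2, 0, 13/4]]; det M2 = -9/4
det M1 - det M2 = -1; K = -1 / (13/4)^2 = -16/169

Answer: K = -16/169


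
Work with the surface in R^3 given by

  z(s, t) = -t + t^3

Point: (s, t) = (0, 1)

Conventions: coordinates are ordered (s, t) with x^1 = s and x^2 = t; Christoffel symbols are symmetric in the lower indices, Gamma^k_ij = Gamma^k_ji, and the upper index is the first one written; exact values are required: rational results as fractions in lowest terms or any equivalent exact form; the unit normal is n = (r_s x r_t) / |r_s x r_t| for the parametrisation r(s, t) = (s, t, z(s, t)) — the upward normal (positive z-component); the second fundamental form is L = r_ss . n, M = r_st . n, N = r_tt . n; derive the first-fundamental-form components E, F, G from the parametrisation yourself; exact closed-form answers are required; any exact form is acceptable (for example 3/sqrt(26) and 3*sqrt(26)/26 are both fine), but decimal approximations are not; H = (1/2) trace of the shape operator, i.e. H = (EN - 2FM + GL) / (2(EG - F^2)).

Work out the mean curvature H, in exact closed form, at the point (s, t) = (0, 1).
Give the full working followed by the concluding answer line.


z_s = 0, z_t = 2, z_ss = 0, z_st = 0, z_tt = 6
E = 1, F = 0, G = 5; answer radicand W^2 = 5
unnormalised second-form numerators: l = 0, m = 0, n = 6; L = l/sqrt(5), and similarly M = m/sqrt(W^2), N = n/sqrt(W^2)
H = (E*n - 2*F*m + G*l) / (2*(EG - F^2)*sqrt(W^2)); E*n - 2*F*m + G*l = 6, EG - F^2 = 5, so H = (3/5)/sqrt(5)

Answer: H = 3*sqrt(5)/25


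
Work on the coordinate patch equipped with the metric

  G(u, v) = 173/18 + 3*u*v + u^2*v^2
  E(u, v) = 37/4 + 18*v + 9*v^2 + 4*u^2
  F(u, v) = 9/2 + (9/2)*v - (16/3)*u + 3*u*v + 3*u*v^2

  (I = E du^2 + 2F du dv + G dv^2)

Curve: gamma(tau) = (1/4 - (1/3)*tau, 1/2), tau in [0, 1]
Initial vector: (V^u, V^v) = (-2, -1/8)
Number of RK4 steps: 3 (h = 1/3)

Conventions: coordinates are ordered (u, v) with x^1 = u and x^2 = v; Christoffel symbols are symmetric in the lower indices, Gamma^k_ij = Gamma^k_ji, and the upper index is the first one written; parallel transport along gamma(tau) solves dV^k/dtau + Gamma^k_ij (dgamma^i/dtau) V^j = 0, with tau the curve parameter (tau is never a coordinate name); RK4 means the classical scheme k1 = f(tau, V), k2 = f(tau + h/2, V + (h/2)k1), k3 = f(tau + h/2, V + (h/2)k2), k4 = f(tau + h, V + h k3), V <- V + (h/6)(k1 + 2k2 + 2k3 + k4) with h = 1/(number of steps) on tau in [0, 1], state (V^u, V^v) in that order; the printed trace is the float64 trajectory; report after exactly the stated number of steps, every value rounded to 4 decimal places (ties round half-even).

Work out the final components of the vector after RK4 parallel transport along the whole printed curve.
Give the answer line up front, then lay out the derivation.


Answer: V^u = -2.3511, V^v = 1.3692

gamma'(tau) = (-1/3, 0); f(tau, V)^k = -Gamma^k_ij(gamma(tau)) gamma'^i(tau) V^j; h = 1/3; intermediate values shown to 6 dp
curve data and Christoffel symbols at the stage parameters:
  tau = 0.000000: gamma = (0.250000, 0.500000), gamma' = (-0.333333, 0.000000); Gamma_uuu = 0.635421, Gamma_uuv = 0.757720, Gamma_uvv = 0.287888, Gamma_vuu = -2.037909, Gamma_vuv = -0.371739, Gamma_vvv = -0.131485
  tau = 0.166667: gamma = (0.194444, 0.500000), gamma' = (-0.333333, 0.000000); Gamma_uuu = 0.657420, Gamma_uuv = 0.772470, Gamma_uvv = 0.277717, Gamma_vuu = -2.080941, Gamma_vuv = -0.398743, Gamma_vvv = -0.140989
  tau = 0.333333: gamma = (0.138889, 0.500000), gamma' = (-0.333333, 0.000000); Gamma_uuu = 0.680024, Gamma_uuv = 0.787139, Gamma_uvv = 0.267023, Gamma_vuu = -2.125582, Gamma_vuv = -0.426636, Gamma_vvv = -0.149638
  tau = 0.500000: gamma = (0.083333, 0.500000), gamma' = (-0.333333, 0.000000); Gamma_uuu = 0.703213, Gamma_uuv = 0.801690, Gamma_uvv = 0.255799, Gamma_vuu = -2.171870, Gamma_vuv = -0.455397, Gamma_vvv = -0.157370
  tau = 0.666667: gamma = (0.027778, 0.500000), gamma' = (-0.333333, 0.000000); Gamma_uuu = 0.726959, Gamma_uuv = 0.816084, Gamma_uvv = 0.244037, Gamma_vuu = -2.219839, Gamma_vuv = -0.485003, Gamma_vvv = -0.164125
  tau = 0.833333: gamma = (-0.027778, 0.500000), gamma' = (-0.333333, 0.000000); Gamma_uuu = 0.751229, Gamma_uuv = 0.830278, Gamma_uvv = 0.231734, Gamma_vuu = -2.269519, Gamma_vuv = -0.515425, Gamma_vvv = -0.169843
  tau = 1.000000: gamma = (-0.083333, 0.500000), gamma' = (-0.333333, 0.000000); Gamma_uuu = 0.775987, Gamma_uuv = 0.844231, Gamma_uvv = 0.218887, Gamma_vuu = -2.320931, Gamma_vuv = -0.546627, Gamma_vvv = -0.174461
step 0: V^u = -2.0000, V^v = -0.1250
step 1: k1 = (-0.455186, 1.374095), k2 = (-0.428122, 1.426092), k3 = (-0.424902, 1.421811), k4 = (-0.393900, 1.467783); V <- V + (h/6)(k1 + 2k2 + 2k3 + k4): V^u = -2.1420, V^v = 0.3493
step 2: k1 = (-0.393873, 1.467955), k2 = (-0.358743, 1.508040), k3 = (-0.355585, 1.502787), k4 = (-0.316468, 1.535177); V <- V + (h/6)(k1 + 2k2 + 2k3 + k4): V^u = -2.2608, V^v = 0.8507
step 3: k1 = (-0.316420, 1.535330), k2 = (-0.273072, 1.560074), k3 = (-0.270121, 1.553900), k4 = (-0.222916, 1.569319); V <- V + (h/6)(k1 + 2k2 + 2k3 + k4): V^u = -2.3511, V^v = 1.3692


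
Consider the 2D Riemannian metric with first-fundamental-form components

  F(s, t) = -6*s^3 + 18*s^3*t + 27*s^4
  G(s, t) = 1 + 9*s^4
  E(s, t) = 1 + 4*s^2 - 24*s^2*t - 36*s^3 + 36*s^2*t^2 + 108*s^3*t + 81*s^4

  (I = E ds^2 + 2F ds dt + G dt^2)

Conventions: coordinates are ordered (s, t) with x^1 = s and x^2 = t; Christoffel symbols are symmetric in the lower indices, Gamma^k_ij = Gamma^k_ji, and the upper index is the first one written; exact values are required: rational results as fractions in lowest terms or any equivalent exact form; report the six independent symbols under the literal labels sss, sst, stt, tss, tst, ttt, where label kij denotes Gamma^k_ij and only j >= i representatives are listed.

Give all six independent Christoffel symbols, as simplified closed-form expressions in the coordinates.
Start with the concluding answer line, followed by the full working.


Answer: Gamma_sss = (162*s^3 + 162*s^2*t - 54*s^2 + 36*s*t^2 - 24*s*t + 4*s)/(90*s^4 + 108*s^3*t - 36*s^3 + 36*s^2*t^2 - 24*s^2*t + 4*s^2 + 1), Gamma_sst = (54*s^3 + 36*s^2*t - 12*s^2)/(90*s^4 + 108*s^3*t - 36*s^3 + 36*s^2*t^2 - 24*s^2*t + 4*s^2 + 1), Gamma_stt = 0, Gamma_tss = (54*s^3 + 18*s^2*t - 6*s^2)/(90*s^4 + 108*s^3*t - 36*s^3 + 36*s^2*t^2 - 24*s^2*t + 4*s^2 + 1), Gamma_tst = 18*s^3/(90*s^4 + 108*s^3*t - 36*s^3 + 36*s^2*t^2 - 24*s^2*t + 4*s^2 + 1), Gamma_ttt = 0

E = 1 + 4*s^2 - 24*s^2*t - 36*s^3 + 36*s^2*t^2 + 108*s^3*t + 81*s^4; F = -6*s^3 + 18*s^3*t + 27*s^4; G = 1 + 9*s^4
Gamma^k_ij = (1/2) g^{kl} (d_i g_jl + d_j g_il - d_l g_ij), with g^inv = (1/(EG-F^2)) [[G, -F], [-F, E]]
first partials: E_s = 8*s - 48*s*t - 108*s^2 + 72*s*t^2 + 324*s^2*t + 324*s^3, E_t = -24*s^2 + 72*s^2*t + 108*s^3, F_s = -18*s^2 + 54*s^2*t + 108*s^3, F_t = 18*s^3, G_s = 36*s^3, G_t = 0
D = EG - F^2 = 1 + 4*s^2 - 24*s^2*t - 36*s^3 + 36*s^2*t^2 + 108*s^3*t + 90*s^4
expanded: Gamma^s_ss = (G E_s - 2F F_s + F E_t)/(2D), Gamma^s_st = (G E_t - F G_s)/(2D), Gamma^s_tt = (2G F_t - G G_s - F G_t)/(2D), Gamma^t_ss = (2E F_s - E E_t - F E_s)/(2D), Gamma^t_st = (E G_s - F E_t)/(2D), Gamma^t_tt = (E G_t - 2F F_t + F G_s)/(2D); substitute and cancel common factors


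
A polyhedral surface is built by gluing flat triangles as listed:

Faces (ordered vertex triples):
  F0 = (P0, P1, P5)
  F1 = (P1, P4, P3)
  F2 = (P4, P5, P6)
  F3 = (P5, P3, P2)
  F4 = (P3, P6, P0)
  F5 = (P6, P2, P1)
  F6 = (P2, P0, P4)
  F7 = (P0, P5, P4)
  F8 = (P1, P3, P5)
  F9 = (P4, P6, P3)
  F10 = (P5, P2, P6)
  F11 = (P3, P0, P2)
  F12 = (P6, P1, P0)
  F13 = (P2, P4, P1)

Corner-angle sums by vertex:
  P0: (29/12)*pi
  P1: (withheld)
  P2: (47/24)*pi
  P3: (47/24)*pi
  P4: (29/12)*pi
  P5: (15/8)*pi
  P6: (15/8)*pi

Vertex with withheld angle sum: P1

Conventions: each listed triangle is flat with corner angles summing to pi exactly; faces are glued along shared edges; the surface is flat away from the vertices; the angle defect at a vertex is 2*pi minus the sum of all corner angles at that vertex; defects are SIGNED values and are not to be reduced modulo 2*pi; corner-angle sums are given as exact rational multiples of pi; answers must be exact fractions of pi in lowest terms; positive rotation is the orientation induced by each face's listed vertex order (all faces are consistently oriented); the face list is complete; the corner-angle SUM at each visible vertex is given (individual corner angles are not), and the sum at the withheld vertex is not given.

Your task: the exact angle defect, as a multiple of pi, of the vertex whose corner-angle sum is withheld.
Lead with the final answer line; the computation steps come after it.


Answer: defect(P1) = pi/2

V = 7, E = 21, F = 14; chi = V - E + F = 0
Gauss-Bonnet: total defect = 2*pi*chi = 0; visible defects sum to -pi/2


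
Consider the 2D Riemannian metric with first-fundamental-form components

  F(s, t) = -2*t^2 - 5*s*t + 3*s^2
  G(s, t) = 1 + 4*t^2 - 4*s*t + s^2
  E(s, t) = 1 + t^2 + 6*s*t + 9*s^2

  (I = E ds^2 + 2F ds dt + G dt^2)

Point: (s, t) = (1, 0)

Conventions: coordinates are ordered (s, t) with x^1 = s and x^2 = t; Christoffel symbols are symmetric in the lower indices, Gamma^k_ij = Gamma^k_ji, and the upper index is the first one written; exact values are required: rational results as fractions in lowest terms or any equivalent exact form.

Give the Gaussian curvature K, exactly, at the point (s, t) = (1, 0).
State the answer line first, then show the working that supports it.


Answer: K = -7/121

E = 10, F = 3, G = 2, EG - F^2 = 11 at the point
E_s = 18, E_t = 6, F_s = 6, F_t = -5, G_s = 2, G_t = -4
E_tt = 2, F_st = -5, G_ss = 2
Apply the Brioschi formula K = (det M1 - det M2)/(EG - F^2)^2 over the derivative matrices of E, F, G.
M1 = [[-E_tt/2 + F_st - G_ss/2, E_s/2, F_s - E_t/2], [F_t - G_s/2, E, F], [G_t/2, F, G]] = [[-7, 9, 3], [-6, 10, 3], [-2, 3, 2]]; det M1 = -17
M2 = [[0, E_t/2, G_s/2], [E_t/2, E, F], [G_s/2, F, G]] = [[0, 3, 1], [3, 10, 3], [1, 3, 2]]; det M2 = -10
det M1 - det M2 = -7; K = -7 / (11)^2 = -7/121


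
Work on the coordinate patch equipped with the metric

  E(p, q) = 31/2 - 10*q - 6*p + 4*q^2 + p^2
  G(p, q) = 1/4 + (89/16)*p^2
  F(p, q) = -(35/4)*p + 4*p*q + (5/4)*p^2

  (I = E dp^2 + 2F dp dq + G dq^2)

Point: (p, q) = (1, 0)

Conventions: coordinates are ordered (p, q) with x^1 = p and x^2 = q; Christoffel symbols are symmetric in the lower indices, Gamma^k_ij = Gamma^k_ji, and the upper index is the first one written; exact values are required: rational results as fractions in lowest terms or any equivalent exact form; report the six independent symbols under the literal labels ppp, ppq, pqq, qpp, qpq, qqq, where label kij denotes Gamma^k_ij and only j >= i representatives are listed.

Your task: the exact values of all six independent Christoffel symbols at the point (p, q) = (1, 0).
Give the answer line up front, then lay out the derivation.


Answer: Gamma_ppp = -224/51, Gamma_ppq = 45/17, Gamma_pqq = -775/408, Gamma_qpp = -100/17, Gamma_qpq = 223/51, Gamma_qqq = -125/51

E = 21/2, F = -15/2, G = 93/16 at the point
E_p = -4, E_q = -10, F_p = -25/4, F_q = 4, G_p = 89/8, G_q = 0
EG - F^2 = 153/32;  g^inv = (32/153) * [[93/16, 15/2], [15/2, 21/2]]
first-kind symbols [ij,l] = (1/2)(d_i g_jl + d_j g_il - d_l g_ij): [pp,p] = E_p/2 = -2, [pp,q] = F_p - E_q/2 = -5/4, [pq,p] = E_q/2 = -5, [pq,q] = G_p/2 = 89/16, [qq,p] = F_q - G_p/2 = -25/16, [qq,q] = G_q/2 = 0
Gamma^p_ij = (G*[ij,p] - F*[ij,q])/(EG - F^2), Gamma^q_ij = (E*[ij,q] - F*[ij,p])/(EG - F^2)


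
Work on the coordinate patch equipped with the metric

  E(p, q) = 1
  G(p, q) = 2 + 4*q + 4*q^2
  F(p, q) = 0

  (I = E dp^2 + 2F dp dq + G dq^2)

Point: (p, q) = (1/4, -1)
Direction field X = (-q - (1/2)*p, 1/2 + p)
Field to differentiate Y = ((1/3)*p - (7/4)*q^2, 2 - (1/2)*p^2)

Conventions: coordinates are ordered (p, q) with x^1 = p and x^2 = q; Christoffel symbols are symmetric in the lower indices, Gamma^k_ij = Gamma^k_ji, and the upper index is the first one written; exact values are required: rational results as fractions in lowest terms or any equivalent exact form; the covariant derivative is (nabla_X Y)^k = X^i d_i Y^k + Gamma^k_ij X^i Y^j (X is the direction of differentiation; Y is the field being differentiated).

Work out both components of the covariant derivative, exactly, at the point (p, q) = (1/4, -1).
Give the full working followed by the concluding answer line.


E = 1, F = 0, G = 2 at the point
E_p = 0, E_q = 0, F_p = 0, F_q = 0, G_p = 0, G_q = -4
EG - F^2 = 2;  g^inv = (1/2) * [[2, 0], [0, 1]]
first-kind symbols [ij,l] = (1/2)(d_i g_jl + d_j g_il - d_l g_ij): [pp,p] = E_p/2 = 0, [pp,q] = F_p - E_q/2 = 0, [pq,p] = E_q/2 = 0, [pq,q] = G_p/2 = 0, [qq,p] = F_q - G_p/2 = 0, [qq,q] = G_q/2 = -2
Gamma^p_ij = (G*[ij,p] - F*[ij,q])/(EG - F^2), Gamma^q_ij = (E*[ij,q] - F*[ij,p])/(EG - F^2)
Gamma_ppp = 0, Gamma_ppq = 0, Gamma_pqq = 0, Gamma_qpp = 0, Gamma_qpq = 0, Gamma_qqq = -1
X = (7/8, 3/4), Y = (-5/3, 63/32) at the point

Answer: (nabla_X Y)^p = 35/12, (nabla_X Y)^q = -217/128


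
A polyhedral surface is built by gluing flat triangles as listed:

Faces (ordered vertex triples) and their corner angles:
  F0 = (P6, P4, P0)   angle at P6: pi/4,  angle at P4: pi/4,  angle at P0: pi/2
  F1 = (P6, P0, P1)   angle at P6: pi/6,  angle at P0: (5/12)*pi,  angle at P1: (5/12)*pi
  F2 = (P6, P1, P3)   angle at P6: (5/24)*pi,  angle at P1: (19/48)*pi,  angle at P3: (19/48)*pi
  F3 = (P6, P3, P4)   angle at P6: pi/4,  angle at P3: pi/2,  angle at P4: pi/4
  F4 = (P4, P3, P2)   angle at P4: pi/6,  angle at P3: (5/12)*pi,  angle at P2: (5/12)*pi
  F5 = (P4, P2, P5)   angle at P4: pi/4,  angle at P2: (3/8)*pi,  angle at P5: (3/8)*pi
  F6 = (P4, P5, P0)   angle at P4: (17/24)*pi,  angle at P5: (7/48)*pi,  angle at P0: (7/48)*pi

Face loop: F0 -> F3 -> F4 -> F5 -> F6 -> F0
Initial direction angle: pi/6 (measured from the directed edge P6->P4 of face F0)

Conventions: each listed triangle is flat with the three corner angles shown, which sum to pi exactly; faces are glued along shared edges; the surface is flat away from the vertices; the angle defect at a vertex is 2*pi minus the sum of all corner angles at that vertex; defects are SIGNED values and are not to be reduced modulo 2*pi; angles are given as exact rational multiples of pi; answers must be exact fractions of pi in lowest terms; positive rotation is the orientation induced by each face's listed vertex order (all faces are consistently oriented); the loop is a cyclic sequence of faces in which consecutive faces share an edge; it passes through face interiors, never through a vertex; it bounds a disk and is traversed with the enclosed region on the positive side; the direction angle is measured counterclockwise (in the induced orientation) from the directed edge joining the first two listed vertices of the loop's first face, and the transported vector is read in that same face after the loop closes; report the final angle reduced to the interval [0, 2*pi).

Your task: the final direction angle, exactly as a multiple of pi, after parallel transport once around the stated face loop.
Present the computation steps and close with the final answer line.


enclosed vertex P4: corner angles sum to (13/8)*pi, defect = 2*pi - (13/8)*pi = (3/8)*pi
the final direction is the initial angle plus the enclosed defects, taken mod 2*pi in the induced orientation
final angle = pi/6 + (3/8)*pi = (13/24)*pi (mod 2*pi)

Answer: final direction angle = (13/24)*pi


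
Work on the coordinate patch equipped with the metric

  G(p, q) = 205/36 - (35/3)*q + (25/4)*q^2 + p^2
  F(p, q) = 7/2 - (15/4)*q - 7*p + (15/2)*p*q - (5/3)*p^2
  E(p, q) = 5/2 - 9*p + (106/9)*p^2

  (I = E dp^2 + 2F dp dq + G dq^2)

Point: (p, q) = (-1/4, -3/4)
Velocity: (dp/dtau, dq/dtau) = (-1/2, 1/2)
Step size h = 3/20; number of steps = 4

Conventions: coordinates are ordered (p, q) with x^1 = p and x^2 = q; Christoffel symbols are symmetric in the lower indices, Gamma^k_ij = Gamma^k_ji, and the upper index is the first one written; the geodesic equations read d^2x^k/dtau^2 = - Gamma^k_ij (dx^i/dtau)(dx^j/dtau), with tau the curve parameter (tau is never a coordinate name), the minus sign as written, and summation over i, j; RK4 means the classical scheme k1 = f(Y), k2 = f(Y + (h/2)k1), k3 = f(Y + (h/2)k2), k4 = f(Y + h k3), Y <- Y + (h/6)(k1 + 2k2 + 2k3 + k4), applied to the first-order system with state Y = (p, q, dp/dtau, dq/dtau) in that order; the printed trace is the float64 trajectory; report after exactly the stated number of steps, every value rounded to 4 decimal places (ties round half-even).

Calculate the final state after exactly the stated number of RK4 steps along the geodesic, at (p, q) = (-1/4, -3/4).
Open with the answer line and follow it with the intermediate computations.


Answer: p = -0.4747, q = -0.4478, dp/dtau = -0.2859, dq/dtau = 0.5148

f(Y) = (dp/dtau, dq/dtau, -Gamma^p_ij Y'^i Y'^j, -Gamma^q_ij Y'^i Y'^j) with the Gammas evaluated at the stage position; h = 0.150000; intermediate values shown to 6 dp
step 0: p = -0.2500, q = -0.7500, dp/dtau = -0.5000, dq/dtau = 0.5000
step 1:
  k1: at (p, q) = (-0.250000, -0.750000), (dp/dtau, dq/dtau) = (-0.500000, 0.500000); Gamma_ppp = -2.124094, Gamma_ppq = 0.209435, Gamma_pqq = 0.147777, Gamma_qpp = 0.449414, Gamma_qpq = -0.122694, Gamma_qqq = -0.660544; k1 = (-0.500000, 0.500000, 0.598797, -0.008565)
  k2: at (p, q) = (-0.287500, -0.712500), (dp/dtau, dq/dtau) = (-0.455090, 0.499358); Gamma_ppp = -2.112365, Gamma_ppq = 0.215325, Gamma_pqq = 0.123574, Gamma_qpp = 0.513094, Gamma_qpq = -0.136189, Gamma_qqq = -0.664486; k2 = (-0.455090, 0.499358, 0.504538, -0.002469)
  k3: at (p, q) = (-0.284132, -0.712548), (dp/dtau, dq/dtau) = (-0.462160, 0.499815); Gamma_ppp = -2.115238, Gamma_ppq = 0.215184, Gamma_pqq = 0.125002, Gamma_qpp = 0.509378, Gamma_qpq = -0.135448, Gamma_qqq = -0.665057; k3 = (-0.462160, 0.499815, 0.519982, -0.005233)
  k4: at (p, q) = (-0.319324, -0.675028), (dp/dtau, dq/dtau) = (-0.422003, 0.499215); Gamma_ppp = -2.077517, Gamma_ppq = 0.217422, Gamma_pqq = 0.098414, Gamma_qpp = 0.555781, Gamma_qpq = -0.147171, Gamma_qqq = -0.666370; k4 = (-0.422003, 0.499215, 0.437059, 0.005084)
  Y <- Y + (h/6)(k1 + 2k2 + 2k3 + k4): p = -0.3189, q = -0.6751, dp/dtau = -0.4229, dq/dtau = 0.4995
step 2:
  k1: at (p, q) = (-0.318913, -0.675061), (dp/dtau, dq/dtau) = (-0.422878, 0.499528); Gamma_ppp = -2.078108, Gamma_ppq = 0.217436, Gamma_pqq = 0.098619, Gamma_qpp = 0.555473, Gamma_qpq = -0.147094, Gamma_qqq = -0.666461; k1 = (-0.422878, 0.499528, 0.438872, 0.004824)
  k2: at (p, q) = (-0.350628, -0.637596), (dp/dtau, dq/dtau) = (-0.389962, 0.499890); Gamma_ppp = -2.028647, Gamma_ppq = 0.217343, Gamma_pqq = 0.072472, Gamma_qpp = 0.588877, Gamma_qpq = -0.157268, Gamma_qqq = -0.666576; k2 = (-0.389962, 0.499890, 0.375124, 0.015705)
  k3: at (p, q) = (-0.348160, -0.637569), (dp/dtau, dq/dtau) = (-0.394743, 0.500706); Gamma_ppp = -2.033032, Gamma_ppq = 0.217576, Gamma_pqq = 0.073667, Gamma_qpp = 0.587783, Gamma_qpq = -0.156915, Gamma_qqq = -0.667281; k3 = (-0.394743, 0.500706, 0.384331, 0.013673)
  k4: at (p, q) = (-0.378124, -0.599955), (dp/dtau, dq/dtau) = (-0.365228, 0.501579); Gamma_ppp = -1.978343, Gamma_ppq = 0.216173, Gamma_pqq = 0.048291, Gamma_qpp = 0.614248, Gamma_qpq = -0.166344, Gamma_qqq = -0.666765; k4 = (-0.365228, 0.501579, 0.330947, 0.024865)
  Y <- Y + (h/6)(k1 + 2k2 + 2k3 + k4): p = -0.3779, q = -0.6000, dp/dtau = -0.3657, dq/dtau = 0.5017
step 3:
  k1: at (p, q) = (-0.377850, -0.600004), (dp/dtau, dq/dtau) = (-0.365659, 0.501739); Gamma_ppp = -1.978879, Gamma_ppq = 0.216206, Gamma_pqq = 0.048436, Gamma_qpp = 0.614158, Gamma_qpq = -0.166304, Gamma_qqq = -0.666840; k1 = (-0.365659, 0.501739, 0.331729, 0.024733)
  k2: at (p, q) = (-0.405275, -0.562373), (dp/dtau, dq/dtau) = (-0.340780, 0.503594); Gamma_ppp = -1.924442, Gamma_ppq = 0.214067, Gamma_pqq = 0.024744, Gamma_qpp = 0.635535, Gamma_qpq = -0.175084, Gamma_qqq = -0.666326; k2 = (-0.340780, 0.503594, 0.290686, 0.035086)
  k3: at (p, q) = (-0.403409, -0.562234), (dp/dtau, dq/dtau) = (-0.343858, 0.504370); Gamma_ppp = -1.928283, Gamma_ppq = 0.214366, Gamma_pqq = 0.025548, Gamma_qpp = 0.635400, Gamma_qpq = -0.174921, Gamma_qqq = -0.666974; k3 = (-0.343858, 0.504370, 0.295853, 0.033869)
  k4: at (p, q) = (-0.429429, -0.524348), (dp/dtau, dq/dtau) = (-0.321281, 0.506819); Gamma_ppp = -1.874533, Gamma_ppq = 0.211756, Gamma_pqq = 0.003063, Gamma_qpp = 0.654044, Gamma_qpq = -0.183455, Gamma_qqq = -0.666492; k4 = (-0.321281, 0.506819, 0.261667, 0.043943)
  Y <- Y + (h/6)(k1 + 2k2 + 2k3 + k4): p = -0.4293, q = -0.5244, dp/dtau = -0.3215, dq/dtau = 0.5069
step 4:
  k1: at (p, q) = (-0.429256, -0.524391), (dp/dtau, dq/dtau) = (-0.321498, 0.506904); Gamma_ppp = -1.874896, Gamma_ppq = 0.211784, Gamma_pqq = 0.003149, Gamma_qpp = 0.654025, Gamma_qpq = -0.183433, Gamma_qqq = -0.666542; k1 = (-0.321498, 0.506904, 0.262009, 0.043881)
  k2: at (p, q) = (-0.453368, -0.486374), (dp/dtau, dq/dtau) = (-0.301847, 0.510195); Gamma_ppp = -1.824148, Gamma_ppq = 0.208974, Gamma_pqq = -0.017820, Gamma_qpp = 0.670808, Gamma_qpq = -0.191769, Gamma_qqq = -0.666398; k2 = (-0.301847, 0.510195, 0.235204, 0.053279)
  k3: at (p, q) = (-0.451894, -0.486127), (dp/dtau, dq/dtau) = (-0.303857, 0.510900); Gamma_ppp = -1.827238, Gamma_ppq = 0.209259, Gamma_pqq = -0.017315, Gamma_qpp = 0.671057, Gamma_qpq = -0.191710, Gamma_qqq = -0.666970; k3 = (-0.303857, 0.510900, 0.238198, 0.052611)
  k4: at (p, q) = (-0.474834, -0.447756), (dp/dtau, dq/dtau) = (-0.285768, 0.514795); Gamma_ppp = -1.778682, Gamma_ppq = 0.206288, Gamma_pqq = -0.037248, Gamma_qpp = 0.686990, Gamma_qpq = -0.200077, Gamma_qqq = -0.667085; k4 = (-0.285768, 0.514795, 0.215819, 0.061818)
  Y <- Y + (h/6)(k1 + 2k2 + 2k3 + k4): p = -0.4747, q = -0.4478, dp/dtau = -0.2859, dq/dtau = 0.5148
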